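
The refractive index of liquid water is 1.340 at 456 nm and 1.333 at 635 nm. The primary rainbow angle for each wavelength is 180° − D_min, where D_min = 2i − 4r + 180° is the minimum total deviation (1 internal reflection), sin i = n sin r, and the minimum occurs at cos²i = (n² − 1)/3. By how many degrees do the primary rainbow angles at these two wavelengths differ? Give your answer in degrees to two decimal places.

At 456 nm (n = 1.340): cos²i = 0.26520 → i = 59.004°, r = 39.770°, D_min = 138.929°, rainbow angle = 41.071°.
At 635 nm (n = 1.333): cos²i = 0.25896 → i = 59.410°, r = 40.225°, D_min = 137.922°, rainbow angle = 42.078°.
Angular width = |41.071° − 42.078°| = 1.007°.

1.01°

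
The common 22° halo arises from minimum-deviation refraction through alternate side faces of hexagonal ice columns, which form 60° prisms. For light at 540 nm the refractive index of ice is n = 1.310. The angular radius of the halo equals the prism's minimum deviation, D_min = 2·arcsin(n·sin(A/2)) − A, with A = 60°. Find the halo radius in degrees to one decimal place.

n·sin(A/2) = 1.310 × sin 30° = 1.310 × 0.5000 = 0.6550.
D_min = 2·arcsin(0.6550) − 60° = 2 × 40.920° − 60° = 21.839°.

21.8°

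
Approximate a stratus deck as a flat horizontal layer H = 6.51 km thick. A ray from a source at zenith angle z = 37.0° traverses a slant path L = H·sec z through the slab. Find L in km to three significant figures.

8.15 km

sec z = 1/cos 37.0° = 1.2521.
L = 6.51 × 1.2521 = 8.151 km.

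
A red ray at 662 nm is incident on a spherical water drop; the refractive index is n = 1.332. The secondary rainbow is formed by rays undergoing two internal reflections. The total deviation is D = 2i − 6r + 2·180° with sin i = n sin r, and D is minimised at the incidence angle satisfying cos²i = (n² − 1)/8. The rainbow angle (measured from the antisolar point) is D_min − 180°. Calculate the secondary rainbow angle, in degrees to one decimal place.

50.6°

cos²i = (1.77422 − 1)/8 = 0.09678; i = arccos(0.31109) = 71.875°.
sin r = sin 71.875°/1.332 = 0.71350; r = 45.520°.
D_min = 2·71.875° − 6·45.520° + 360° = 230.628°.
Rainbow angle = D_min − 180° = 50.628°.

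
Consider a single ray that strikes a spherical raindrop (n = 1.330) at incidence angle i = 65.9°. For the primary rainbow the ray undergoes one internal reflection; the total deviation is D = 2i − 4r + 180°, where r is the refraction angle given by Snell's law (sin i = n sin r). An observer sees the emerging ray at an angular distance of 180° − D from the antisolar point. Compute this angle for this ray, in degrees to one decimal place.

sin r = sin 65.9° / 1.330 = 0.9128/1.330 = 0.6863; r = 43.34°.
D = 2·65.9° − 4·43.34° + 180° = 131.80° − 173.36° + 180° = 138.44°.
Angle from antisolar point = 180° − D = 41.56°.

41.6°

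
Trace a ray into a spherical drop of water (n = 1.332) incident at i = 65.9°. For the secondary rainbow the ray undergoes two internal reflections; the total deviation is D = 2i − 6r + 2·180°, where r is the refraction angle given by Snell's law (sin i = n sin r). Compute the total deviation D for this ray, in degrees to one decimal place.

232.2°

sin r = sin 65.9° / 1.332 = 0.9128/1.332 = 0.6853; r = 43.26°.
D = 2·65.9° − 6·43.26° + 2·180° = 131.80° − 259.56° + 360° = 232.24°.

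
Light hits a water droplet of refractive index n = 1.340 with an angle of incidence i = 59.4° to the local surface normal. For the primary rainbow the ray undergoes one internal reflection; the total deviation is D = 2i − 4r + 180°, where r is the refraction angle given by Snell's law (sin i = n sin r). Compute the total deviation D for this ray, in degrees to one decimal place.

sin r = sin 59.4° / 1.340 = 0.8607/1.340 = 0.6423; r = 39.97°.
D = 2·59.4° − 4·39.97° + 180° = 118.80° − 159.87° + 180° = 138.93°.

138.9°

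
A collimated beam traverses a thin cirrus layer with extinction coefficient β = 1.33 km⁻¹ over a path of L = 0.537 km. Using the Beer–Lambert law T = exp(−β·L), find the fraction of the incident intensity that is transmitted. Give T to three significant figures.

τ = β·L = 1.33 × 0.537 = 0.7142.
T = exp(−0.7142) = 0.4896.

0.490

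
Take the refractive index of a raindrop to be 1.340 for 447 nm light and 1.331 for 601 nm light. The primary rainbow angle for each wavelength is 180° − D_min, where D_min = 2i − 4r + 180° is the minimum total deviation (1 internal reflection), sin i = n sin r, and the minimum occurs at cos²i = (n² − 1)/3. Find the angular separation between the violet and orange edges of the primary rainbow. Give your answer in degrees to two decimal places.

1.30°

At 447 nm (n = 1.340): cos²i = 0.26520 → i = 59.004°, r = 39.770°, D_min = 138.929°, rainbow angle = 41.071°.
At 601 nm (n = 1.331): cos²i = 0.25719 → i = 59.527°, r = 40.356°, D_min = 137.630°, rainbow angle = 42.370°.
Angular width = |41.071° − 42.370°| = 1.299°.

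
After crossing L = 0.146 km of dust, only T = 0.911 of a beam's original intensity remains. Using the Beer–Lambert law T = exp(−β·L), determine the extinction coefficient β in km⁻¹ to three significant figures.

Beer–Lambert: T = exp(−βL) ⇒ β = −ln(T)/L = −ln(0.911)/0.146 = 0.0932/0.146 = 0.6384 km⁻¹.

0.638 km⁻¹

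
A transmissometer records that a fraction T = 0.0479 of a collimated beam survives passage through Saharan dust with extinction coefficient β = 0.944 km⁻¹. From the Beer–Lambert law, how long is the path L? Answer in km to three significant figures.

3.22 km

Beer–Lambert: T = exp(−βL) ⇒ L = −ln(T)/β = −ln(0.0479)/0.944 = 3.0386/0.944 = 3.219 km.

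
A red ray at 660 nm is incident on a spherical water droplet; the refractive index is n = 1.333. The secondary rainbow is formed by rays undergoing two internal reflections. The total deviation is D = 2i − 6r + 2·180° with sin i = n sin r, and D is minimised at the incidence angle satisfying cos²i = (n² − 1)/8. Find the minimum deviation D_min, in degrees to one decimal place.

cos²i = (1.77689 − 1)/8 = 0.09711; i = arccos(0.31163) = 71.843°.
sin r = sin 71.843°/1.333 = 0.71283; r = 45.466°.
D_min = 2·71.843° − 6·45.466° + 360° = 230.891°.

230.9°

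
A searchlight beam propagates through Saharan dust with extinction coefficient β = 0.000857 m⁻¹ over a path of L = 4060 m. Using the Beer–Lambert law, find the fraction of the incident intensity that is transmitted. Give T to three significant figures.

0.0308

τ = β·L = 0.000857 × 4060 = 3.4794.
T = exp(−3.4794) = 0.0308.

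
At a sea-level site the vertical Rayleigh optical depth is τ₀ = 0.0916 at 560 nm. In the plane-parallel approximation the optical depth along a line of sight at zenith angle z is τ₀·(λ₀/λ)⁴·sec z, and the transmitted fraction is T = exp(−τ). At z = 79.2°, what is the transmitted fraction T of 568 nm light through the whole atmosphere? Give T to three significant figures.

sec 79.2° = 5.3367.
τ = 0.0916 × (560/568)⁴ × 5.3367 = 0.0916 × 0.9448 × 5.3367 = 0.4619.
T = exp(−0.4619) = 0.6301.

0.630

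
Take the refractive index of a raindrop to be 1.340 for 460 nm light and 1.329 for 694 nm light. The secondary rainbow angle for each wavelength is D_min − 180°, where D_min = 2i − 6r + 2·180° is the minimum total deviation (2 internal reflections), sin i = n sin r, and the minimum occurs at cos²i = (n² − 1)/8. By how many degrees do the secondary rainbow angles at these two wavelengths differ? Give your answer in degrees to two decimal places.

At 460 nm (n = 1.340): cos²i = 0.09945 → i = 71.618°, r = 45.088°, D_min = 232.709°, rainbow angle = 52.709°.
At 694 nm (n = 1.329): cos²i = 0.09578 → i = 71.972°, r = 45.685°, D_min = 229.837°, rainbow angle = 49.837°.
Angular width = |52.709° − 49.837°| = 2.872°.

2.87°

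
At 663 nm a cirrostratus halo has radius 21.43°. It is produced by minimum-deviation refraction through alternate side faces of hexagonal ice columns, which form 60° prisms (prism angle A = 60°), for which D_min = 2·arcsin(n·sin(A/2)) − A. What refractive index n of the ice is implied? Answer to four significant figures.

Rearranging: n = sin((D_min + A)/2) / sin(A/2).
(D_min + A)/2 = (21.43° + 60°)/2 = 40.715°.
n = sin 40.715° / sin 30° = 0.6523 / 0.5000 = 1.3046.

1.305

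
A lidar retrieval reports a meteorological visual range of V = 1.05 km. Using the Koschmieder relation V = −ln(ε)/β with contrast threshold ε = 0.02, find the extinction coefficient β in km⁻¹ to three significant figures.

3.73 km⁻¹

β = −ln(0.02) / V = 3.912 / 1.05 = 3.7257 km⁻¹.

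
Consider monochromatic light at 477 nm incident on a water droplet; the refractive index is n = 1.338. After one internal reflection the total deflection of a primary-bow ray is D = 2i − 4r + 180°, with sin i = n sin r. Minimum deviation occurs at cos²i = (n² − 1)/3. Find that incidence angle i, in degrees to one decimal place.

cos²i = (1.338² − 1)/3 = (1.79024 − 1)/3 = 0.26341.
cos i = 0.51324, so i = 59.120°.

59.1°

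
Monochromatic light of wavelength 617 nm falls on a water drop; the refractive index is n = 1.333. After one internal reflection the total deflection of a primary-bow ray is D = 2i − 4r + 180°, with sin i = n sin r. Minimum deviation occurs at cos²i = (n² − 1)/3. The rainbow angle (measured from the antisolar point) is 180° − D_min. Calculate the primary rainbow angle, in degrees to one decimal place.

cos²i = (1.77689 − 1)/3 = 0.25896; i = arccos(0.50888) = 59.410°.
sin r = sin 59.410°/1.333 = 0.64579; r = 40.225°.
D_min = 2·59.410° − 4·40.225° + 180° = 137.922°.
Rainbow angle = 180° − D_min = 42.078°.

42.1°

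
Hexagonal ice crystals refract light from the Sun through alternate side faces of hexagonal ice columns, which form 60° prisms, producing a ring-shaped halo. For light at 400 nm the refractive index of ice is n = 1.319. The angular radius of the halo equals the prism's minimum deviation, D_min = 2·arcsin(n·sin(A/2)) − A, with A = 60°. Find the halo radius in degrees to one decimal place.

n·sin(A/2) = 1.319 × sin 30° = 1.319 × 0.5000 = 0.6595.
D_min = 2·arcsin(0.6595) − 60° = 2 × 41.262° − 60° = 22.524°.

22.5°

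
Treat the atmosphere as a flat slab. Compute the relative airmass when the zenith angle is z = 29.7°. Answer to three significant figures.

1.15

X = sec z = 1/cos 29.7° = 1/0.8686 = 1.1512.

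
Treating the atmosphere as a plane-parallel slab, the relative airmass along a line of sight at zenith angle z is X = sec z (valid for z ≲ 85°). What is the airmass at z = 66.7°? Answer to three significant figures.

2.53

X = sec z = 1/cos 66.7° = 1/0.3955 = 2.5282.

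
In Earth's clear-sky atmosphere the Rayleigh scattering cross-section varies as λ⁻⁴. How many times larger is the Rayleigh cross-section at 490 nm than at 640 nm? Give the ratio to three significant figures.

Rayleigh scattering ∝ λ⁻⁴, so the ratio of coefficients is the inverse fourth power of the wavelength ratio.
σ(490)/σ(640) = (640/490)⁴ = (1.3061)⁴ = 2.91.

2.91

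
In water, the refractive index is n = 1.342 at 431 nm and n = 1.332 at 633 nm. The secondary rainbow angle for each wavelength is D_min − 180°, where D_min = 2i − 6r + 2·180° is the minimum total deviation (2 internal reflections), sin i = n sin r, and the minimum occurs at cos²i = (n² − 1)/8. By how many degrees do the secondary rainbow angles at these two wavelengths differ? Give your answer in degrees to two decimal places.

2.59°

At 431 nm (n = 1.342): cos²i = 0.10012 → i = 71.554°, r = 44.981°, D_min = 233.222°, rainbow angle = 53.222°.
At 633 nm (n = 1.332): cos²i = 0.09678 → i = 71.875°, r = 45.520°, D_min = 230.628°, rainbow angle = 50.628°.
Angular width = |53.222° − 50.628°| = 2.594°.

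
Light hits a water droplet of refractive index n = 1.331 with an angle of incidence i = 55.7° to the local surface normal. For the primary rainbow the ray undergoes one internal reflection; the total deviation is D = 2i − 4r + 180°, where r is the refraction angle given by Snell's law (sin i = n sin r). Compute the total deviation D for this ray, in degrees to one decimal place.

sin r = sin 55.7° / 1.331 = 0.8261/1.331 = 0.6207; r = 38.36°.
D = 2·55.7° − 4·38.36° + 180° = 111.40° − 153.46° + 180° = 137.94°.

137.9°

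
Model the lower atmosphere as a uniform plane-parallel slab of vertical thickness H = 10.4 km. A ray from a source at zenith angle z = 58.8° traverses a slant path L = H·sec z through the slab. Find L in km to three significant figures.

sec z = 1/cos 58.8° = 1.9304.
L = 10.4 × 1.9304 = 20.076 km.

20.1 km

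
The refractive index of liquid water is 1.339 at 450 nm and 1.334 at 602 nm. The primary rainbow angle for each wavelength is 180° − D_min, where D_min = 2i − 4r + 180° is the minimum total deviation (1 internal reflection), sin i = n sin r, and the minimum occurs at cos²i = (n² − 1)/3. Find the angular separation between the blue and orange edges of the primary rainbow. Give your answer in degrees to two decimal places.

0.72°

At 450 nm (n = 1.339): cos²i = 0.26431 → i = 59.062°, r = 39.834°, D_min = 138.786°, rainbow angle = 41.214°.
At 602 nm (n = 1.334): cos²i = 0.25985 → i = 59.352°, r = 40.159°, D_min = 138.067°, rainbow angle = 41.933°.
Angular width = |41.214° − 41.933°| = 0.719°.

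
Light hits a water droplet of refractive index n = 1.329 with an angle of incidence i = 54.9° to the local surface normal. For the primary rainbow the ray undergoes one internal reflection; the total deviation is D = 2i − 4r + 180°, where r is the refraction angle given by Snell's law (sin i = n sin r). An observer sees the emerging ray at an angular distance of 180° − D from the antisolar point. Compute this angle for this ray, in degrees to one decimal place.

sin r = sin 54.9° / 1.329 = 0.8181/1.329 = 0.6156; r = 38.00°.
D = 2·54.9° − 4·38.00° + 180° = 109.80° − 151.99° + 180° = 137.81°.
Angle from antisolar point = 180° − D = 42.19°.

42.2°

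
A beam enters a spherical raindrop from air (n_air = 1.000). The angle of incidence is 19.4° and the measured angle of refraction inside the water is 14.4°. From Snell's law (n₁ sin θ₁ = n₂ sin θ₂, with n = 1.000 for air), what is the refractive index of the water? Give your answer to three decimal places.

n = sin θ_i / sin θ_r = sin 19.4° / sin 14.4° = 0.3322 / 0.2487 = 1.3356.

1.336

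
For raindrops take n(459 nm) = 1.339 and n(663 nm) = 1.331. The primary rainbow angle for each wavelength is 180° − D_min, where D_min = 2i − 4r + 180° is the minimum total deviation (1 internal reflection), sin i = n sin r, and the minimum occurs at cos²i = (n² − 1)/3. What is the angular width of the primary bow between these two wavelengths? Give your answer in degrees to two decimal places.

1.16°

At 459 nm (n = 1.339): cos²i = 0.26431 → i = 59.062°, r = 39.834°, D_min = 138.786°, rainbow angle = 41.214°.
At 663 nm (n = 1.331): cos²i = 0.25719 → i = 59.527°, r = 40.356°, D_min = 137.630°, rainbow angle = 42.370°.
Angular width = |41.214° − 42.370°| = 1.156°.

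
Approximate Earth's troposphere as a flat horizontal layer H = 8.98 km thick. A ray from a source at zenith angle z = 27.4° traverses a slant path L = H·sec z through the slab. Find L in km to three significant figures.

sec z = 1/cos 27.4° = 1.1264.
L = 8.98 × 1.1264 = 10.115 km.

10.1 km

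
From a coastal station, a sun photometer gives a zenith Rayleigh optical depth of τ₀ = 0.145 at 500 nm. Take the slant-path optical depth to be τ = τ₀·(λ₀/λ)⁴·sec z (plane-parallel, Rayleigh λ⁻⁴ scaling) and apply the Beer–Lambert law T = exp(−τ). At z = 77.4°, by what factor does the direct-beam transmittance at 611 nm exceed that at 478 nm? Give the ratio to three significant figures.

1.64

Airmass: sec 77.4° = 4.5841.
τ(611 nm) = 0.145 × (500/611)⁴ × 4.5841 = 0.145 × 0.4485 × 4.5841 = 0.2981.
τ(478 nm) = 0.145 × (500/478)⁴ × 4.5841 = 0.145 × 1.1972 × 4.5841 = 0.7958.
T(611)/T(478) = exp(τ_B − τ_A) = exp(0.4977) = 1.6449.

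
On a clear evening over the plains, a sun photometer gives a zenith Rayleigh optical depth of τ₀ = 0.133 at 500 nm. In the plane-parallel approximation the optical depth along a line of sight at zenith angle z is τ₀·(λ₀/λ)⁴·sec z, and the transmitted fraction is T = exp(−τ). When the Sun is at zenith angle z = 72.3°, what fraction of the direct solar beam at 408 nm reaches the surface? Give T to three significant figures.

sec 72.3° = 3.2891.
τ = 0.133 × (500/408)⁴ × 3.2891 = 0.133 × 2.2555 × 3.2891 = 0.9867.
T = exp(−0.9867) = 0.3728.

0.373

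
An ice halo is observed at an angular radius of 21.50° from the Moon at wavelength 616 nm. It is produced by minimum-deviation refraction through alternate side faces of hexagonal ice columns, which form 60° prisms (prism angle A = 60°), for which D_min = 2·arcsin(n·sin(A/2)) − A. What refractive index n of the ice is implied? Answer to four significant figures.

Rearranging: n = sin((D_min + A)/2) / sin(A/2).
(D_min + A)/2 = (21.50° + 60°)/2 = 40.750°.
n = sin 40.750° / sin 30° = 0.6528 / 0.5000 = 1.3055.

1.306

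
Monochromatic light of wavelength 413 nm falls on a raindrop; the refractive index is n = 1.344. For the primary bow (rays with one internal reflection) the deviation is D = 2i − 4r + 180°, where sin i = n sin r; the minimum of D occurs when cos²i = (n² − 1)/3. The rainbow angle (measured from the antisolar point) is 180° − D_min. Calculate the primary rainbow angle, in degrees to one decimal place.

cos²i = (1.80634 − 1)/3 = 0.26878; i = arccos(0.51844) = 58.772°.
sin r = sin 58.772°/1.344 = 0.63625; r = 39.512°.
D_min = 2·58.772° − 4·39.512° + 180° = 139.495°.
Rainbow angle = 180° − D_min = 40.505°.

40.5°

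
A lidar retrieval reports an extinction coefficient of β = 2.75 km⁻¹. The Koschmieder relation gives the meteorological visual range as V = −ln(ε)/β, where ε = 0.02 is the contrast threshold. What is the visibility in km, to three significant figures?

V = −ln(0.02) / 2.75 = 3.912 / 2.75 = 1.4226 km.

1.42 km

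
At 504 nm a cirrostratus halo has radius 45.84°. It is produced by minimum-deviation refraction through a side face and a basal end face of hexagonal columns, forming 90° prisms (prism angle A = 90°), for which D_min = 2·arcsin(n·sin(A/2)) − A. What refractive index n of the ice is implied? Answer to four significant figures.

1.310

Rearranging: n = sin((D_min + A)/2) / sin(A/2).
(D_min + A)/2 = (45.84° + 90°)/2 = 67.920°.
n = sin 67.920° / sin 45° = 0.9267 / 0.7071 = 1.3105.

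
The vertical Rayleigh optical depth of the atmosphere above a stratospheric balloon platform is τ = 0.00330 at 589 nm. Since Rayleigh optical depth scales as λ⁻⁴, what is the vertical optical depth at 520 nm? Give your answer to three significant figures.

0.00543

τ(520 nm) = τ(589 nm) × (589/520)⁴ = 0.00330 × (1.1327)⁴ = 0.00330 × 1.6461 = 0.0054.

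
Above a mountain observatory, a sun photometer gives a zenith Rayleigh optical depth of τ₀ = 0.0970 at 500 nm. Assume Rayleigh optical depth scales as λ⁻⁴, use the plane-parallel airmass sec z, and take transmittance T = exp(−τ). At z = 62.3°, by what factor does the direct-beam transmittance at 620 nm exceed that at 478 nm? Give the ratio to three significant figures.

Airmass: sec 62.3° = 2.1513.
τ(620 nm) = 0.0970 × (500/620)⁴ × 2.1513 = 0.0970 × 0.4230 × 2.1513 = 0.0883.
τ(478 nm) = 0.0970 × (500/478)⁴ × 2.1513 = 0.0970 × 1.1972 × 2.1513 = 0.2498.
T(620)/T(478) = exp(τ_B − τ_A) = exp(0.1616) = 1.1753.

1.18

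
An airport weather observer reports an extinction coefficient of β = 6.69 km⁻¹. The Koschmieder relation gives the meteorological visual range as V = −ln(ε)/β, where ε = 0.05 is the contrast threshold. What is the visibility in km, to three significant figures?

0.448 km

V = −ln(0.05) / 6.69 = 2.996 / 6.69 = 0.4478 km.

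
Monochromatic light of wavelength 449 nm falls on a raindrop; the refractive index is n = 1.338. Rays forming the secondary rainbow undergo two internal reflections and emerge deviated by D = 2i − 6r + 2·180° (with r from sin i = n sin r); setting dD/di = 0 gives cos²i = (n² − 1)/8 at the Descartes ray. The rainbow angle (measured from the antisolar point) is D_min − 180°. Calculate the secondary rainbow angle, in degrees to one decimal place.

cos²i = (1.79024 − 1)/8 = 0.09878; i = arccos(0.31429) = 71.682°.
sin r = sin 71.682°/1.338 = 0.70951; r = 45.195°.
D_min = 2·71.682° − 6·45.195° + 360° = 232.193°.
Rainbow angle = D_min − 180° = 52.193°.

52.2°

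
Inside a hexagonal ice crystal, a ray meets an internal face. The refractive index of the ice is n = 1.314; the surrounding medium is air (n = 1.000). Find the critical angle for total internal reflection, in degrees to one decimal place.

sin θ_c = n_air / n = 1.000 / 1.314 = 0.7610.
θ_c = arcsin(0.7610) = 49.56°.

49.6°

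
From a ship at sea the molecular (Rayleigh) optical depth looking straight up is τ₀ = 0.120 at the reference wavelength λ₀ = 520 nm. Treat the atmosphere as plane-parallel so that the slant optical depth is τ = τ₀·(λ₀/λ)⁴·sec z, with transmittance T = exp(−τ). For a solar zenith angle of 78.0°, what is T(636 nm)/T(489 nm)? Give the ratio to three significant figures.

Airmass: sec 78.0° = 4.8097.
τ(636 nm) = 0.120 × (520/636)⁴ × 4.8097 = 0.120 × 0.4469 × 4.8097 = 0.2579.
τ(489 nm) = 0.120 × (520/489)⁴ × 4.8097 = 0.120 × 1.2787 × 4.8097 = 0.7380.
T(636)/T(489) = exp(τ_B − τ_A) = exp(0.4801) = 1.6163.

1.62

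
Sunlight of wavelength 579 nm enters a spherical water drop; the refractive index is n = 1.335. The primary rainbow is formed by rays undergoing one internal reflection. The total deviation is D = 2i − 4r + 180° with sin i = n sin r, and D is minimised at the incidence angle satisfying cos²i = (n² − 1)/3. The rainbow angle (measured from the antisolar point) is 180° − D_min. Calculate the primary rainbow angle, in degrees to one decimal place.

41.8°

cos²i = (1.78222 − 1)/3 = 0.26074; i = arccos(0.51063) = 59.294°.
sin r = sin 59.294°/1.335 = 0.64405; r = 40.094°.
D_min = 2·59.294° − 4·40.094° + 180° = 138.212°.
Rainbow angle = 180° − D_min = 41.788°.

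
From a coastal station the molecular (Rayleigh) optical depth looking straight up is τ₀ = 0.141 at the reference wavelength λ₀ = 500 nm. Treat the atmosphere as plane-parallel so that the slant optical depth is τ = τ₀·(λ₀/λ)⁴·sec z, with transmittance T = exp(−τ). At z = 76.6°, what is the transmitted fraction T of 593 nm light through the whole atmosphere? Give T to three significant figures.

sec 76.6° = 4.3150.
τ = 0.141 × (500/593)⁴ × 4.3150 = 0.141 × 0.5054 × 4.3150 = 0.3075.
T = exp(−0.3075) = 0.7353.

0.735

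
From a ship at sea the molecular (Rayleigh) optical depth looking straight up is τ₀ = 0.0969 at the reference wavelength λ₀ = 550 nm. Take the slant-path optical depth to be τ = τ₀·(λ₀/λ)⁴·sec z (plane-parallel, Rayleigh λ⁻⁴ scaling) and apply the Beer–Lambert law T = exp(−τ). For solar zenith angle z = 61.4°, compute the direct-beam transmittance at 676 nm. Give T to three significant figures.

0.915

sec 61.4° = 2.0890.
τ = 0.0969 × (550/676)⁴ × 2.0890 = 0.0969 × 0.4382 × 2.0890 = 0.0887.
T = exp(−0.0887) = 0.9151.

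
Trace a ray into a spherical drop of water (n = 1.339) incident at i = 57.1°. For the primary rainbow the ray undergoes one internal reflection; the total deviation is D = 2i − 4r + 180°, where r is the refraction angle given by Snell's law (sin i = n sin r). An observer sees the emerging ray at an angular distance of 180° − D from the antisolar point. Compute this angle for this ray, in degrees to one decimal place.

41.1°

sin r = sin 57.1° / 1.339 = 0.8396/1.339 = 0.6270; r = 38.83°.
D = 2·57.1° − 4·38.83° + 180° = 114.20° − 155.33° + 180° = 138.87°.
Angle from antisolar point = 180° − D = 41.13°.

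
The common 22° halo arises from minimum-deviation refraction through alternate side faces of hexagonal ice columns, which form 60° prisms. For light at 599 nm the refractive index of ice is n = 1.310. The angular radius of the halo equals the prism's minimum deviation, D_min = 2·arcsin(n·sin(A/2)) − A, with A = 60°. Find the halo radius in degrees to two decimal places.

n·sin(A/2) = 1.310 × sin 30° = 1.310 × 0.5000 = 0.6550.
D_min = 2·arcsin(0.6550) − 60° = 2 × 40.920° − 60° = 21.839°.

21.84°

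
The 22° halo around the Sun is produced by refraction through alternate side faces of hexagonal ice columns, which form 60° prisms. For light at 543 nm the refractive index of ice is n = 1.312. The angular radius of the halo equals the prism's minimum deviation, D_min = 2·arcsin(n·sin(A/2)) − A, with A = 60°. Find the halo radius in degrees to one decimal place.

n·sin(A/2) = 1.312 × sin 30° = 1.312 × 0.5000 = 0.6560.
D_min = 2·arcsin(0.6560) − 60° = 2 × 40.996° − 60° = 21.991°.

22.0°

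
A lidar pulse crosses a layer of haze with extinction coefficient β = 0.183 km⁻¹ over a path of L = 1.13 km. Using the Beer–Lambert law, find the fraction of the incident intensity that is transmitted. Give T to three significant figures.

τ = β·L = 0.183 × 1.13 = 0.2068.
T = exp(−0.2068) = 0.8132.

0.813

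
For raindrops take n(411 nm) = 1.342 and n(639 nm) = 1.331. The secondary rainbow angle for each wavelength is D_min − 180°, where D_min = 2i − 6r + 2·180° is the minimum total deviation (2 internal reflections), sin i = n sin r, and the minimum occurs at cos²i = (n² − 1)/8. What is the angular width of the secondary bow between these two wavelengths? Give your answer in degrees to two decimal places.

2.86°

At 411 nm (n = 1.342): cos²i = 0.10012 → i = 71.554°, r = 44.981°, D_min = 233.222°, rainbow angle = 53.222°.
At 639 nm (n = 1.331): cos²i = 0.09645 → i = 71.907°, r = 45.575°, D_min = 230.365°, rainbow angle = 50.365°.
Angular width = |53.222° − 50.365°| = 2.857°.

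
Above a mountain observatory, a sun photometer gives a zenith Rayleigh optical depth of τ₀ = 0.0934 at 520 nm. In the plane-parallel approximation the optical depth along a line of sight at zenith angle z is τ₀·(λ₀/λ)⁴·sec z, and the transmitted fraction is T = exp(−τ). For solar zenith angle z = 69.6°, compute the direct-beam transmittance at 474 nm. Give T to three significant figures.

sec 69.6° = 2.8688.
τ = 0.0934 × (520/474)⁴ × 2.8688 = 0.0934 × 1.4484 × 2.8688 = 0.3881.
T = exp(−0.3881) = 0.6783.

0.678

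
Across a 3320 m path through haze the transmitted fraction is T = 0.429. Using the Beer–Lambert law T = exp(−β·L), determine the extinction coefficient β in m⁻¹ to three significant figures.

0.000255 m⁻¹

Beer–Lambert: T = exp(−βL) ⇒ β = −ln(T)/L = −ln(0.429)/3320 = 0.8463/3320 = 0.0002549 m⁻¹.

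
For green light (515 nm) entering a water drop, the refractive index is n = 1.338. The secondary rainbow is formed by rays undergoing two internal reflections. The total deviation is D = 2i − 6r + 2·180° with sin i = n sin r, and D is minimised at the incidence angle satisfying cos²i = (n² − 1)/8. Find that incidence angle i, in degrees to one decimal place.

71.7°

cos²i = (1.338² − 1)/8 = (1.79024 − 1)/8 = 0.09878.
cos i = 0.31429, so i = 71.682°.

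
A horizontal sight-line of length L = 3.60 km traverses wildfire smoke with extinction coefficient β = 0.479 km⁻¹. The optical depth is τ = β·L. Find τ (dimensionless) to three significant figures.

τ = β·L = 0.479 × 3.60 = 1.7244.

1.72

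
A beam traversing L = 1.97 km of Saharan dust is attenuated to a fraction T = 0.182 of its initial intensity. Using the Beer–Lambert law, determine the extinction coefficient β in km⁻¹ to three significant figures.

0.865 km⁻¹

Beer–Lambert: T = exp(−βL) ⇒ β = −ln(T)/L = −ln(0.182)/1.97 = 1.7037/1.97 = 0.8648 km⁻¹.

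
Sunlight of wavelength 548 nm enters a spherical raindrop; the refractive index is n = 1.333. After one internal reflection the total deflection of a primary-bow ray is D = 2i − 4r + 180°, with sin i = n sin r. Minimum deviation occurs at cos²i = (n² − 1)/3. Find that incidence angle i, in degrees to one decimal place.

59.4°

cos²i = (1.333² − 1)/3 = (1.77689 − 1)/3 = 0.25896.
cos i = 0.50888, so i = 59.410°.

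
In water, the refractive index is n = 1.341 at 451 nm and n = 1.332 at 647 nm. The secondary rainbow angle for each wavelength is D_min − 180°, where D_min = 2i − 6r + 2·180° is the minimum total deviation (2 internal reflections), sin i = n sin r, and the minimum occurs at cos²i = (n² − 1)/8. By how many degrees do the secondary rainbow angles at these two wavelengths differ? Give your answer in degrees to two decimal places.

At 451 nm (n = 1.341): cos²i = 0.09979 → i = 71.586°, r = 45.034°, D_min = 232.966°, rainbow angle = 52.966°.
At 647 nm (n = 1.332): cos²i = 0.09678 → i = 71.875°, r = 45.520°, D_min = 230.628°, rainbow angle = 50.628°.
Angular width = |52.966° − 50.628°| = 2.337°.

2.34°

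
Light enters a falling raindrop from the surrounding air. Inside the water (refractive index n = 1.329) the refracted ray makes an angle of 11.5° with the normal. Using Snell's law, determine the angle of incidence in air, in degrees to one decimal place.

15.4°

Snell: sin θ_i = n · sin θ_r = 1.329 × sin 11.5° = 1.329 × 0.1994 = 0.2650.
θ_i = arcsin(0.2650) = 15.36°.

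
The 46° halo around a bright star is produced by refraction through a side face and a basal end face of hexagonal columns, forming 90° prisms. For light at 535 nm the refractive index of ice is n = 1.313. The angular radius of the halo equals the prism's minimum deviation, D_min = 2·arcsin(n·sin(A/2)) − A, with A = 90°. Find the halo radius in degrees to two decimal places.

46.38°

n·sin(A/2) = 1.313 × sin 45° = 1.313 × 0.7071 = 0.9284.
D_min = 2·arcsin(0.9284) − 90° = 2 × 68.192° − 90° = 46.383°.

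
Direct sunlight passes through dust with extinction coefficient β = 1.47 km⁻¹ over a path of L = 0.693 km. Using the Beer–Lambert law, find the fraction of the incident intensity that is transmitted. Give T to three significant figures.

0.361

τ = β·L = 1.47 × 0.693 = 1.0187.
T = exp(−1.0187) = 0.3611.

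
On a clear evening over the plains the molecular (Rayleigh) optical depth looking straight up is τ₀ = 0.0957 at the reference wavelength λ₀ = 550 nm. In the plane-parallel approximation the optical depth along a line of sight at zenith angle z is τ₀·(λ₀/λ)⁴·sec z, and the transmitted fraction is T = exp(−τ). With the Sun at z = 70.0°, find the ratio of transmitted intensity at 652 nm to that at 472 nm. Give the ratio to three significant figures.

1.45

Airmass: sec 70.0° = 2.9238.
τ(652 nm) = 0.0957 × (550/652)⁴ × 2.9238 = 0.0957 × 0.5064 × 2.9238 = 0.1417.
τ(472 nm) = 0.0957 × (550/472)⁴ × 2.9238 = 0.0957 × 1.8437 × 2.9238 = 0.5159.
T(652)/T(472) = exp(τ_B − τ_A) = exp(0.3742) = 1.4538.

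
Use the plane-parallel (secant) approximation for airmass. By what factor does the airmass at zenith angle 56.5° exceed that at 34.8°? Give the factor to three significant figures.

1.49

X(56.5°)/X(34.8°) = sec 56.5° / sec 34.8° = cos 34.8° / cos 56.5° = 0.8211/0.5519 = 1.4878.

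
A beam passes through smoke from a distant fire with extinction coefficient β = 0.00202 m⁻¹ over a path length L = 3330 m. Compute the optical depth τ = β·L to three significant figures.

τ = β·L = 0.00202 × 3330 = 6.7266.

6.73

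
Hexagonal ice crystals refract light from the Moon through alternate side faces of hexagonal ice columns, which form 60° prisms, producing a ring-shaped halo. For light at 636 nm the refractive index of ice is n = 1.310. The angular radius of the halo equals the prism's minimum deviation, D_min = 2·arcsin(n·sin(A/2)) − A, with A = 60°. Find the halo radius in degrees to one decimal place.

n·sin(A/2) = 1.310 × sin 30° = 1.310 × 0.5000 = 0.6550.
D_min = 2·arcsin(0.6550) − 60° = 2 × 40.920° − 60° = 21.839°.

21.8°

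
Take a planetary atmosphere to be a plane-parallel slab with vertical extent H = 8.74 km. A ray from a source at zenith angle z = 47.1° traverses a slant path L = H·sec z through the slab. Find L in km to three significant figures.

12.8 km

sec z = 1/cos 47.1° = 1.4690.
L = 8.74 × 1.4690 = 12.839 km.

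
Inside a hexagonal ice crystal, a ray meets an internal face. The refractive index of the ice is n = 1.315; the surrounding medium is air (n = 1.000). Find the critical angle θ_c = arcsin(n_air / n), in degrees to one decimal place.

49.5°

sin θ_c = n_air / n = 1.000 / 1.315 = 0.7605.
θ_c = arcsin(0.7605) = 49.50°.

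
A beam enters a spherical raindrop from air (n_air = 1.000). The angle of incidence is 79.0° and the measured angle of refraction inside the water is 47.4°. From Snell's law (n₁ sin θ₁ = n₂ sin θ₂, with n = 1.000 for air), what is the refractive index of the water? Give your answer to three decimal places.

n = sin θ_i / sin θ_r = sin 79.0° / sin 47.4° = 0.9816 / 0.7361 = 1.3336.

1.334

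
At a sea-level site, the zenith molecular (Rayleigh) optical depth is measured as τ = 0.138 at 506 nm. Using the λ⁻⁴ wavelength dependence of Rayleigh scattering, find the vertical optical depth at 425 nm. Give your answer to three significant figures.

0.277

τ(425 nm) = τ(506 nm) × (506/425)⁴ = 0.138 × (1.1906)⁴ = 0.138 × 2.0093 = 0.2773.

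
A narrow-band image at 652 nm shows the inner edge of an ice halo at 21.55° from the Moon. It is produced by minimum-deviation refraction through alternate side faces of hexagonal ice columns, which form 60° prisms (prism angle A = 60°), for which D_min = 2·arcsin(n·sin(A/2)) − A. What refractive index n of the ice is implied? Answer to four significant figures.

Rearranging: n = sin((D_min + A)/2) / sin(A/2).
(D_min + A)/2 = (21.55° + 60°)/2 = 40.775°.
n = sin 40.775° / sin 30° = 0.6531 / 0.5000 = 1.3062.

1.306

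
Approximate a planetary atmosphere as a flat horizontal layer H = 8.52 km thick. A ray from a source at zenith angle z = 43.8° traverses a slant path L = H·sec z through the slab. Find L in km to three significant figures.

sec z = 1/cos 43.8° = 1.3855.
L = 8.52 × 1.3855 = 11.804 km.

11.8 km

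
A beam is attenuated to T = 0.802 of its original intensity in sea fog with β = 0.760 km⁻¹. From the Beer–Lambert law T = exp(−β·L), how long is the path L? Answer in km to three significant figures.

0.290 km

Beer–Lambert: T = exp(−βL) ⇒ L = −ln(T)/β = −ln(0.802)/0.760 = 0.2206/0.760 = 0.2903 km.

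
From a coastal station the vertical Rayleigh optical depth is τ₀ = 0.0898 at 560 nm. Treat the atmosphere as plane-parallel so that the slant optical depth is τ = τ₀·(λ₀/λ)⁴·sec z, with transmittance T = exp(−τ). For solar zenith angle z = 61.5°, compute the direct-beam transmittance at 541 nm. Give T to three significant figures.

sec 61.5° = 2.0957.
τ = 0.0898 × (560/541)⁴ × 2.0957 = 0.0898 × 1.1481 × 2.0957 = 0.2161.
T = exp(−0.2161) = 0.8057.

0.806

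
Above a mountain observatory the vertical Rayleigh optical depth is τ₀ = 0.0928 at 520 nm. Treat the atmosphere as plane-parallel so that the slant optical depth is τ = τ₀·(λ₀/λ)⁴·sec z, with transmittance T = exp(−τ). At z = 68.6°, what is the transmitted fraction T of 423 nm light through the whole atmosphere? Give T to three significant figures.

0.559

sec 68.6° = 2.7407.
τ = 0.0928 × (520/423)⁴ × 2.7407 = 0.0928 × 2.2838 × 2.7407 = 0.5808.
T = exp(−0.5808) = 0.5594.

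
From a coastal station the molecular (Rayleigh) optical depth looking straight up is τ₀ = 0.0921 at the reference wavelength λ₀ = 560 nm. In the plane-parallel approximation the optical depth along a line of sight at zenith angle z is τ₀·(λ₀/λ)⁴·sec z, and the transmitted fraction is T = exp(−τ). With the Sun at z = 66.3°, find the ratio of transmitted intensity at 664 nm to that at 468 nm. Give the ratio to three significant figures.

Airmass: sec 66.3° = 2.4879.
τ(664 nm) = 0.0921 × (560/664)⁴ × 2.4879 = 0.0921 × 0.5059 × 2.4879 = 0.1159.
τ(468 nm) = 0.0921 × (560/468)⁴ × 2.4879 = 0.0921 × 2.0501 × 2.4879 = 0.4697.
T(664)/T(468) = exp(τ_B − τ_A) = exp(0.3538) = 1.4245.

1.42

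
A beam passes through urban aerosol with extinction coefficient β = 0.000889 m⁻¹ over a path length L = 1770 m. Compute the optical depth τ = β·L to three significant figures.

1.57

τ = β·L = 0.000889 × 1770 = 1.5735.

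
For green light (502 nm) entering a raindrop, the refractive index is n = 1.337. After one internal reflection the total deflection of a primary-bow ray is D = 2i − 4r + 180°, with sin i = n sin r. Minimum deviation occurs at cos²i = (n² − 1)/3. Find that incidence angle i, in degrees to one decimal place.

cos²i = (1.337² − 1)/3 = (1.78757 − 1)/3 = 0.26252.
cos i = 0.51237, so i = 59.178°.

59.2°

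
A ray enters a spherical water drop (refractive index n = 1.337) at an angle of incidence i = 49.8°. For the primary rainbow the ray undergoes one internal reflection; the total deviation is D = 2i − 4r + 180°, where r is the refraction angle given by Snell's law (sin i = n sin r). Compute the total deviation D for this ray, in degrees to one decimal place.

140.2°

sin r = sin 49.8° / 1.337 = 0.7638/1.337 = 0.5713; r = 34.84°.
D = 2·49.8° − 4·34.84° + 180° = 99.60° − 139.36° + 180° = 140.24°.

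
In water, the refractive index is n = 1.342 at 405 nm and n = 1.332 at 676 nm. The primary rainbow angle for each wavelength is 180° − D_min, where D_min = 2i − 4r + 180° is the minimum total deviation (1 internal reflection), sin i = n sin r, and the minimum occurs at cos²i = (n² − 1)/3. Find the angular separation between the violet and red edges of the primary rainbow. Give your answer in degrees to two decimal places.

1.44°

At 405 nm (n = 1.342): cos²i = 0.26699 → i = 58.888°, r = 39.641°, D_min = 139.213°, rainbow angle = 40.787°.
At 676 nm (n = 1.332): cos²i = 0.25807 → i = 59.469°, r = 40.290°, D_min = 137.776°, rainbow angle = 42.224°.
Angular width = |40.787° − 42.224°| = 1.437°.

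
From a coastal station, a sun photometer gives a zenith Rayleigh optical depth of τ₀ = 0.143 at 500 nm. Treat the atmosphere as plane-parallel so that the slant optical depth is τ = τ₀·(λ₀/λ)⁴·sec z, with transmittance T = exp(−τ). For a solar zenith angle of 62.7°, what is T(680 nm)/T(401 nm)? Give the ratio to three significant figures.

1.94

Airmass: sec 62.7° = 2.1803.
τ(680 nm) = 0.143 × (500/680)⁴ × 2.1803 = 0.143 × 0.2923 × 2.1803 = 0.0911.
τ(401 nm) = 0.143 × (500/401)⁴ × 2.1803 = 0.143 × 2.4171 × 2.1803 = 0.7536.
T(680)/T(401) = exp(τ_B − τ_A) = exp(0.6625) = 1.9396.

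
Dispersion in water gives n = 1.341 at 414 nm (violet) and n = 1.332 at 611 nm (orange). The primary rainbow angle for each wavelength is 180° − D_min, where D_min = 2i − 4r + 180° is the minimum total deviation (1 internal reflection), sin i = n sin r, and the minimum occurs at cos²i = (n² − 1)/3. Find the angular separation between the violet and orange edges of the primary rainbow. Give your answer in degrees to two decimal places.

At 414 nm (n = 1.341): cos²i = 0.26609 → i = 58.946°, r = 39.705°, D_min = 139.071°, rainbow angle = 40.929°.
At 611 nm (n = 1.332): cos²i = 0.25807 → i = 59.469°, r = 40.290°, D_min = 137.776°, rainbow angle = 42.224°.
Angular width = |40.929° − 42.224°| = 1.295°.

1.29°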